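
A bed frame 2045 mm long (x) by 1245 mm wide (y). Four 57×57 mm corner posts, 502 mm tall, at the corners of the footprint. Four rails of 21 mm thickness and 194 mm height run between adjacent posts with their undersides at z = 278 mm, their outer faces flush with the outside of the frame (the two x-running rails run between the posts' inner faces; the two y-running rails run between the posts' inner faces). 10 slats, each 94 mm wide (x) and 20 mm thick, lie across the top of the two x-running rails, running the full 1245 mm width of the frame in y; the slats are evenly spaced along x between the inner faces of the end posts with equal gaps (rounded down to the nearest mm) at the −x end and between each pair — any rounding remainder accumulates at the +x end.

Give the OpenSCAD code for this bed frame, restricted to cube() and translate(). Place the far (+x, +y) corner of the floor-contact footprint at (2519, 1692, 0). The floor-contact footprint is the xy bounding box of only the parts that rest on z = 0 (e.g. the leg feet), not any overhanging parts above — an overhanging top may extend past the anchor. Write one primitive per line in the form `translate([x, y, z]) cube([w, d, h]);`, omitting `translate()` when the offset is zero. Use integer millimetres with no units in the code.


translate([474, 447, 0]) cube([57, 57, 502]);
translate([474, 1635, 0]) cube([57, 57, 502]);
translate([2462, 447, 0]) cube([57, 57, 502]);
translate([2462, 1635, 0]) cube([57, 57, 502]);
translate([531, 447, 278]) cube([1931, 21, 194]);
translate([531, 1671, 278]) cube([1931, 21, 194]);
translate([474, 504, 278]) cube([21, 1131, 194]);
translate([2498, 504, 278]) cube([21, 1131, 194]);
translate([621, 447, 472]) cube([94, 1245, 20]);
translate([805, 447, 472]) cube([94, 1245, 20]);
translate([989, 447, 472]) cube([94, 1245, 20]);
translate([1173, 447, 472]) cube([94, 1245, 20]);
translate([1357, 447, 472]) cube([94, 1245, 20]);
translate([1541, 447, 472]) cube([94, 1245, 20]);
translate([1725, 447, 472]) cube([94, 1245, 20]);
translate([1909, 447, 472]) cube([94, 1245, 20]);
translate([2093, 447, 472]) cube([94, 1245, 20]);
translate([2277, 447, 472]) cube([94, 1245, 20]);


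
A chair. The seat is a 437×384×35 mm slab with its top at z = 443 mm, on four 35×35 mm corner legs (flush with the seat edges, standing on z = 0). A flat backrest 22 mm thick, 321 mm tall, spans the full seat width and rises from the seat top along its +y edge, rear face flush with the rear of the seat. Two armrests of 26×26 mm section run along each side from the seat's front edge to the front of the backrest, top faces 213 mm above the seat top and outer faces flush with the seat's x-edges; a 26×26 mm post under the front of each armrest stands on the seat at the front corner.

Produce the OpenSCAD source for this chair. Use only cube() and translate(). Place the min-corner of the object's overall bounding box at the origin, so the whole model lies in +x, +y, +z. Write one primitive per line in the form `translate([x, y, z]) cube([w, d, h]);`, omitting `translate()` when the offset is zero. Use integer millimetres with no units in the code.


translate([0, 0, 408]) cube([437, 384, 35]);
cube([35, 35, 408]);
translate([402, 0, 0]) cube([35, 35, 408]);
translate([0, 349, 0]) cube([35, 35, 408]);
translate([402, 349, 0]) cube([35, 35, 408]);
translate([0, 362, 443]) cube([437, 22, 321]);
translate([0, 0, 630]) cube([26, 362, 26]);
translate([411, 0, 630]) cube([26, 362, 26]);
translate([0, 0, 443]) cube([26, 26, 187]);
translate([411, 0, 443]) cube([26, 26, 187]);


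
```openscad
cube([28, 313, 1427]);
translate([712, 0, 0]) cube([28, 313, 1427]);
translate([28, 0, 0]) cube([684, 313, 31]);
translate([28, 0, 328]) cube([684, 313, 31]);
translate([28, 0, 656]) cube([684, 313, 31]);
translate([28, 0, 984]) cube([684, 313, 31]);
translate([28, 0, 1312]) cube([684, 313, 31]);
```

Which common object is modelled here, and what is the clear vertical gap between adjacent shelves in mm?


A bookshelf. The clear shelf gap is 297 mm.

Two tall side panels with 5 horizontal boards between them — a bookshelf. The first two shelf undersides are at z = 0 and z = 328; with shelf thickness 31, the clear gap is 328 − 0 − 31 = 297 mm.


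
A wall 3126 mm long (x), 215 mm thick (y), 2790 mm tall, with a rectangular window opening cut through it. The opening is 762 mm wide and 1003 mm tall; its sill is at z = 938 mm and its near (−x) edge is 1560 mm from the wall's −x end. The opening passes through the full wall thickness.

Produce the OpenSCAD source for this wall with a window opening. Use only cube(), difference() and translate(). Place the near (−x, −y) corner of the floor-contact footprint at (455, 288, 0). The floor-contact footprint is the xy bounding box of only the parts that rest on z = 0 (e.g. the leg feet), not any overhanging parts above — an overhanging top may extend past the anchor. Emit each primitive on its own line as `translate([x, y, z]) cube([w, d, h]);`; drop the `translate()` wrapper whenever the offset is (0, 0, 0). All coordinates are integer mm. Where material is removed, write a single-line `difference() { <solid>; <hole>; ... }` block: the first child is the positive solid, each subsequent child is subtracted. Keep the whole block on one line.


difference() { translate([455, 288, 0]) cube([3126, 215, 2790]); translate([2015, 288, 938]) cube([762, 215, 1003]); }


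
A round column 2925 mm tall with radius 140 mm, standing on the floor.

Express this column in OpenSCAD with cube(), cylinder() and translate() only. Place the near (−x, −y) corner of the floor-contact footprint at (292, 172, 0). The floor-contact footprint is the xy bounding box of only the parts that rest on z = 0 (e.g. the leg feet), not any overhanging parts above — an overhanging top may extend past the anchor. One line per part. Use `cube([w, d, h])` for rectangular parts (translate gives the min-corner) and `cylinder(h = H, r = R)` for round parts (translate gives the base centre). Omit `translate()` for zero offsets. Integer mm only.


translate([432, 312, 0]) cylinder(h = 2925, r = 140);


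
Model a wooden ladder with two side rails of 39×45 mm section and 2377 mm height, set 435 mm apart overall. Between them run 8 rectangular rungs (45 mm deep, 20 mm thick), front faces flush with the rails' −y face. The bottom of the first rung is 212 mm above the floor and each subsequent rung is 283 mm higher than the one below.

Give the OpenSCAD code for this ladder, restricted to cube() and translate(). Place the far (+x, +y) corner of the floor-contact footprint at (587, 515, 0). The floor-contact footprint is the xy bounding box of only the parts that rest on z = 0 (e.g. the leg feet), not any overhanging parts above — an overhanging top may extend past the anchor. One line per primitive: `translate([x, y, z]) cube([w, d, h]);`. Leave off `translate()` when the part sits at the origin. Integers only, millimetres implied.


translate([152, 470, 0]) cube([39, 45, 2377]);
translate([548, 470, 0]) cube([39, 45, 2377]);
translate([191, 470, 212]) cube([357, 45, 20]);
translate([191, 470, 495]) cube([357, 45, 20]);
translate([191, 470, 778]) cube([357, 45, 20]);
translate([191, 470, 1061]) cube([357, 45, 20]);
translate([191, 470, 1344]) cube([357, 45, 20]);
translate([191, 470, 1627]) cube([357, 45, 20]);
translate([191, 470, 1910]) cube([357, 45, 20]);
translate([191, 470, 2193]) cube([357, 45, 20]);


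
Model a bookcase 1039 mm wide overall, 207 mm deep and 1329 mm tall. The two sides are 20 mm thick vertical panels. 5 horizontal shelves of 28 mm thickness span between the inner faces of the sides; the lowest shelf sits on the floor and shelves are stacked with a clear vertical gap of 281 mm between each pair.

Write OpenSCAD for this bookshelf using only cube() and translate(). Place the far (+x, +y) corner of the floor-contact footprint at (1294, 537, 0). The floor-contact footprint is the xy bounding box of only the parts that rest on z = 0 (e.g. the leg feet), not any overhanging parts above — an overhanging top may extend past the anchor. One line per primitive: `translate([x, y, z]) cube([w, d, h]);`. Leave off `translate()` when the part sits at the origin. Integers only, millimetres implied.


translate([255, 330, 0]) cube([20, 207, 1329]);
translate([1274, 330, 0]) cube([20, 207, 1329]);
translate([275, 330, 0]) cube([999, 207, 28]);
translate([275, 330, 309]) cube([999, 207, 28]);
translate([275, 330, 618]) cube([999, 207, 28]);
translate([275, 330, 927]) cube([999, 207, 28]);
translate([275, 330, 1236]) cube([999, 207, 28]);


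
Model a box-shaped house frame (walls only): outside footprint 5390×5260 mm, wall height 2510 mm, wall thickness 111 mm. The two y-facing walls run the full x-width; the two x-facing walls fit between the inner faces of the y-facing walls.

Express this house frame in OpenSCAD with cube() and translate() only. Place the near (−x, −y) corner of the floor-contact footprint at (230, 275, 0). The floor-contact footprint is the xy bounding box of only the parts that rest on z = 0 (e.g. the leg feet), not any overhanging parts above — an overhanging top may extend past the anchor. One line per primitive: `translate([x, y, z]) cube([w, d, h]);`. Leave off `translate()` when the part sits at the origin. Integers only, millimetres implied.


translate([230, 275, 0]) cube([5390, 111, 2510]);
translate([230, 5424, 0]) cube([5390, 111, 2510]);
translate([230, 386, 0]) cube([111, 5038, 2510]);
translate([5509, 386, 0]) cube([111, 5038, 2510]);


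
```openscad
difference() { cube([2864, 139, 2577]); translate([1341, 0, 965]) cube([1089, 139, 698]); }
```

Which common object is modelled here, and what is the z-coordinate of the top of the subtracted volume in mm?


A wall with a window opening. The window head height is 1663 mm.

A wall with a rectangular opening subtracted — a window. Sill at z = 965, opening 698 mm tall, so the head is at 965 + 698 = 1663 mm.


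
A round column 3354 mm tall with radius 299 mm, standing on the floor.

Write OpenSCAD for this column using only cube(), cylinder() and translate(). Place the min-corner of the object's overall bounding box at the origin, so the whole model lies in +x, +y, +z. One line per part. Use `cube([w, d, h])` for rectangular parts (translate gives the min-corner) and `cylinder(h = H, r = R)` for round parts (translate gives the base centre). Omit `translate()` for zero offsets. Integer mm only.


translate([299, 299, 0]) cylinder(h = 3354, r = 299);


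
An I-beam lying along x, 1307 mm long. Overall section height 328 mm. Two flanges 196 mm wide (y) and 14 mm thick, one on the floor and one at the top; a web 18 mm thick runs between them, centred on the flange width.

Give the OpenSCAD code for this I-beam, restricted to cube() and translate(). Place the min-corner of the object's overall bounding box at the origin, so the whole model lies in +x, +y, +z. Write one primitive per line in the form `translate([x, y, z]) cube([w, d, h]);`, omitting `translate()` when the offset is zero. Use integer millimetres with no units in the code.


cube([1307, 196, 14]);
translate([0, 89, 14]) cube([1307, 18, 300]);
translate([0, 0, 314]) cube([1307, 196, 14]);


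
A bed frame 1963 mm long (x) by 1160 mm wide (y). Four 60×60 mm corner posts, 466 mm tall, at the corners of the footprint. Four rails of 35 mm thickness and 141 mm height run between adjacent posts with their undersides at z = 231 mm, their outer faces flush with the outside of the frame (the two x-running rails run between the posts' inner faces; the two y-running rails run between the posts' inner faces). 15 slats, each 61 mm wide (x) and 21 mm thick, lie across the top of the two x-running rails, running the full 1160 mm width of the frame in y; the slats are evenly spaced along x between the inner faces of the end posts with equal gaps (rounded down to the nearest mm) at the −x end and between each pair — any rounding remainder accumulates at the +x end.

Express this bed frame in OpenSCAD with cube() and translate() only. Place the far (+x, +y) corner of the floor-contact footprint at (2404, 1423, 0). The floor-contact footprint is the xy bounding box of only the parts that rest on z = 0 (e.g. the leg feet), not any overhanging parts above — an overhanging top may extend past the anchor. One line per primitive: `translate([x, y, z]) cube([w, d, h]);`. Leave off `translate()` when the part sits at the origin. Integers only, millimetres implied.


translate([441, 263, 0]) cube([60, 60, 466]);
translate([441, 1363, 0]) cube([60, 60, 466]);
translate([2344, 263, 0]) cube([60, 60, 466]);
translate([2344, 1363, 0]) cube([60, 60, 466]);
translate([501, 263, 231]) cube([1843, 35, 141]);
translate([501, 1388, 231]) cube([1843, 35, 141]);
translate([441, 323, 231]) cube([35, 1040, 141]);
translate([2369, 323, 231]) cube([35, 1040, 141]);
translate([559, 263, 372]) cube([61, 1160, 21]);
translate([678, 263, 372]) cube([61, 1160, 21]);
translate([797, 263, 372]) cube([61, 1160, 21]);
translate([916, 263, 372]) cube([61, 1160, 21]);
translate([1035, 263, 372]) cube([61, 1160, 21]);
translate([1154, 263, 372]) cube([61, 1160, 21]);
translate([1273, 263, 372]) cube([61, 1160, 21]);
translate([1392, 263, 372]) cube([61, 1160, 21]);
translate([1511, 263, 372]) cube([61, 1160, 21]);
translate([1630, 263, 372]) cube([61, 1160, 21]);
translate([1749, 263, 372]) cube([61, 1160, 21]);
translate([1868, 263, 372]) cube([61, 1160, 21]);
translate([1987, 263, 372]) cube([61, 1160, 21]);
translate([2106, 263, 372]) cube([61, 1160, 21]);
translate([2225, 263, 372]) cube([61, 1160, 21]);


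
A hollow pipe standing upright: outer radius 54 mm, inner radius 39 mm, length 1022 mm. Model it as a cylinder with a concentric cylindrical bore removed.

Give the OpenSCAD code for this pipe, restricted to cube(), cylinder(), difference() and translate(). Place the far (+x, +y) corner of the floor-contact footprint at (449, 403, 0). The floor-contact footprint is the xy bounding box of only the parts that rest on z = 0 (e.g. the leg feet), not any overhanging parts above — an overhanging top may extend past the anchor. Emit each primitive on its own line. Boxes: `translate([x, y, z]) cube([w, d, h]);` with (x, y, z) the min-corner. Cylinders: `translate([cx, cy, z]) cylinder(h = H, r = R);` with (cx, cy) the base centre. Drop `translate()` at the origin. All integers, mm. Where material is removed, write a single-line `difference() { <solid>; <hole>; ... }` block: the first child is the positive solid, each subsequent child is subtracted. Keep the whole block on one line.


difference() { translate([395, 349, 0]) cylinder(h = 1022, r = 54); translate([395, 349, 0]) cylinder(h = 1022, r = 39); }


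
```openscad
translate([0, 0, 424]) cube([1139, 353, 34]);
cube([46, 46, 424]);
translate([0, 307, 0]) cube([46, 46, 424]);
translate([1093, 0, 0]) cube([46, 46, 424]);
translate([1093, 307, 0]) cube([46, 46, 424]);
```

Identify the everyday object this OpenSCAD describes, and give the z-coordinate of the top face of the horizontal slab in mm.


A bench. The seat-top height is 458 mm.

A long slab on four corner posts — a bench. The slab sits at z = 424 with thickness 34, so the top is 424 + 34 = 458 mm.


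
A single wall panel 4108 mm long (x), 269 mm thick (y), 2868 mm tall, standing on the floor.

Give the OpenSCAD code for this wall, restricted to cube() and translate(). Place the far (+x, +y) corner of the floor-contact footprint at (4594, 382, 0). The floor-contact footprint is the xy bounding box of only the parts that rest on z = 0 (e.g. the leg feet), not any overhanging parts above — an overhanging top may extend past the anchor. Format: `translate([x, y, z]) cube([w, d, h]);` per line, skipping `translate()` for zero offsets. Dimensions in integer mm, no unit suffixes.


translate([486, 113, 0]) cube([4108, 269, 2868]);


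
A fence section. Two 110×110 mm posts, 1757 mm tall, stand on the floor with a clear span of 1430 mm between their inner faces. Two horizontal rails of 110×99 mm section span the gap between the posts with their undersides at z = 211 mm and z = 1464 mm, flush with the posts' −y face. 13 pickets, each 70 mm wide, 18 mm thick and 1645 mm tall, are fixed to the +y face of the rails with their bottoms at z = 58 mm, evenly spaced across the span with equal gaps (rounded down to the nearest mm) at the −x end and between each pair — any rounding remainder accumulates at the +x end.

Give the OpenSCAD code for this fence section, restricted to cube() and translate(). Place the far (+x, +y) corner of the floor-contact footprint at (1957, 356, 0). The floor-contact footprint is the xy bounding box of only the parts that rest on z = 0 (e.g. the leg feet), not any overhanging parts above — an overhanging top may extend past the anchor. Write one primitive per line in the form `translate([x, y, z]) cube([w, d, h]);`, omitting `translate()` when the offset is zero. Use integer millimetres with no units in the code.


translate([307, 246, 0]) cube([110, 110, 1757]);
translate([1847, 246, 0]) cube([110, 110, 1757]);
translate([417, 246, 211]) cube([1430, 110, 99]);
translate([417, 246, 1464]) cube([1430, 110, 99]);
translate([454, 356, 58]) cube([70, 18, 1645]);
translate([561, 356, 58]) cube([70, 18, 1645]);
translate([668, 356, 58]) cube([70, 18, 1645]);
translate([775, 356, 58]) cube([70, 18, 1645]);
translate([882, 356, 58]) cube([70, 18, 1645]);
translate([989, 356, 58]) cube([70, 18, 1645]);
translate([1096, 356, 58]) cube([70, 18, 1645]);
translate([1203, 356, 58]) cube([70, 18, 1645]);
translate([1310, 356, 58]) cube([70, 18, 1645]);
translate([1417, 356, 58]) cube([70, 18, 1645]);
translate([1524, 356, 58]) cube([70, 18, 1645]);
translate([1631, 356, 58]) cube([70, 18, 1645]);
translate([1738, 356, 58]) cube([70, 18, 1645]);


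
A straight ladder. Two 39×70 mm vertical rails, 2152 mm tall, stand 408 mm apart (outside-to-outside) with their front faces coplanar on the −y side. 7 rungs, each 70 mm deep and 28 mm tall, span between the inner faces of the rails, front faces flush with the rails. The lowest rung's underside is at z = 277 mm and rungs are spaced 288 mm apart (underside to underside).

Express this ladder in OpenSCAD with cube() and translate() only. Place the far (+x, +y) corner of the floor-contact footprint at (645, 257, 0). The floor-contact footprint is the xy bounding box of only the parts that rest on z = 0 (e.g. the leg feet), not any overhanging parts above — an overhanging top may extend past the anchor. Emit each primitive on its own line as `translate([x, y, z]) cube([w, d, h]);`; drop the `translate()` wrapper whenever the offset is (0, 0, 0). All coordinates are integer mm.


translate([237, 187, 0]) cube([39, 70, 2152]);
translate([606, 187, 0]) cube([39, 70, 2152]);
translate([276, 187, 277]) cube([330, 70, 28]);
translate([276, 187, 565]) cube([330, 70, 28]);
translate([276, 187, 853]) cube([330, 70, 28]);
translate([276, 187, 1141]) cube([330, 70, 28]);
translate([276, 187, 1429]) cube([330, 70, 28]);
translate([276, 187, 1717]) cube([330, 70, 28]);
translate([276, 187, 2005]) cube([330, 70, 28]);


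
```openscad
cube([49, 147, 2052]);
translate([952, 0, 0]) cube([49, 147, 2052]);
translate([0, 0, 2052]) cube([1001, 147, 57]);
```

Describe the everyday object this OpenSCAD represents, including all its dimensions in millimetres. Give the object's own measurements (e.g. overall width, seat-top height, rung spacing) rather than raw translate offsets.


A door frame. The clear opening is 903 mm wide and 2052 mm high. Two 49 mm wide jambs, 147 mm deep, stand either side of the opening from the floor to the top of the opening. A 57 mm thick head sits across the top of both jambs, spanning the full outside width of the frame.


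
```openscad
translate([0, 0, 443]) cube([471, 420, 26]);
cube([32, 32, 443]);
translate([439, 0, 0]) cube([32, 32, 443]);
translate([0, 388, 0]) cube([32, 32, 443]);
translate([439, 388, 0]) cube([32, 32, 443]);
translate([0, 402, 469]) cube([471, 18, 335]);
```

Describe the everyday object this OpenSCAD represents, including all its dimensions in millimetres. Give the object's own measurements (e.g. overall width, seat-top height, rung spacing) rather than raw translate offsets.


A chair. The seat is a 471×420×26 mm slab with its top at z = 469 mm, on four 32×32 mm corner legs (flush with the seat edges, standing on z = 0). A flat backrest 18 mm thick, 335 mm tall, spans the full seat width and rises from the seat top along its +y edge, rear face flush with the rear of the seat.


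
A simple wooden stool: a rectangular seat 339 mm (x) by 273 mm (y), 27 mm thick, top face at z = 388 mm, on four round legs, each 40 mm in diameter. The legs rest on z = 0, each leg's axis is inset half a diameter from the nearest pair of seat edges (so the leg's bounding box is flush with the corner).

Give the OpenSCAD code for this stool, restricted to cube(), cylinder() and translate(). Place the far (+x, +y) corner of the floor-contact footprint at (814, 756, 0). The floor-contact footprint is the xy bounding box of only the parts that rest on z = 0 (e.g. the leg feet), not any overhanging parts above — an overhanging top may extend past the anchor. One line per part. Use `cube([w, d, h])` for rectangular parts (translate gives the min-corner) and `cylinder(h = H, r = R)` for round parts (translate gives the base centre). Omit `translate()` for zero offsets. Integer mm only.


translate([475, 483, 361]) cube([339, 273, 27]);
translate([495, 503, 0]) cylinder(h = 361, r = 20);
translate([794, 503, 0]) cylinder(h = 361, r = 20);
translate([495, 736, 0]) cylinder(h = 361, r = 20);
translate([794, 736, 0]) cylinder(h = 361, r = 20);


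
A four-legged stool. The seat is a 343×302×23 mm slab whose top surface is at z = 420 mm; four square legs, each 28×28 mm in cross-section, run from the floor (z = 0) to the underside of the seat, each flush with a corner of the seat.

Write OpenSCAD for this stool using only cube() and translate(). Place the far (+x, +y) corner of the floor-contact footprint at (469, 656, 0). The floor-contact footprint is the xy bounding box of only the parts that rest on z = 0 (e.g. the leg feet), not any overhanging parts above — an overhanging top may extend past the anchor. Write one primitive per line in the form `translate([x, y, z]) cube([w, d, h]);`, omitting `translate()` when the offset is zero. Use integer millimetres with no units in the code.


translate([126, 354, 397]) cube([343, 302, 23]);
translate([126, 354, 0]) cube([28, 28, 397]);
translate([441, 354, 0]) cube([28, 28, 397]);
translate([126, 628, 0]) cube([28, 28, 397]);
translate([441, 628, 0]) cube([28, 28, 397]);


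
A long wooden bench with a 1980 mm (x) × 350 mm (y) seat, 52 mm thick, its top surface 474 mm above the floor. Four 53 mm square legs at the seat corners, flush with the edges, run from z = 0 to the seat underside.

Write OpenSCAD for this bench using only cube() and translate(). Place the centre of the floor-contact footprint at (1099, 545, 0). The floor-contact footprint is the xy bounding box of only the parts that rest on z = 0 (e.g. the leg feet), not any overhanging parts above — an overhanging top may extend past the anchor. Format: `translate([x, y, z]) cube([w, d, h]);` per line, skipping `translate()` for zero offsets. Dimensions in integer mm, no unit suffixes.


translate([109, 370, 422]) cube([1980, 350, 52]);
translate([109, 370, 0]) cube([53, 53, 422]);
translate([109, 667, 0]) cube([53, 53, 422]);
translate([2036, 370, 0]) cube([53, 53, 422]);
translate([2036, 667, 0]) cube([53, 53, 422]);


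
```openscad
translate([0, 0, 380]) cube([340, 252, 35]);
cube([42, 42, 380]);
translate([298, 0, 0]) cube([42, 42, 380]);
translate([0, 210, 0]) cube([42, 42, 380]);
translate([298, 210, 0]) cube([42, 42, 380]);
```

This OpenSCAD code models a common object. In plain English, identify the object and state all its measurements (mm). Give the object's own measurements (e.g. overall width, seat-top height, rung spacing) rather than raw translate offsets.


A simple wooden stool: a rectangular seat 340 mm (x) by 252 mm (y), 35 mm thick, top face at z = 415 mm, on four square legs, each 42×42 mm in cross-section. The legs rest on z = 0, each flush with a corner of the seat.


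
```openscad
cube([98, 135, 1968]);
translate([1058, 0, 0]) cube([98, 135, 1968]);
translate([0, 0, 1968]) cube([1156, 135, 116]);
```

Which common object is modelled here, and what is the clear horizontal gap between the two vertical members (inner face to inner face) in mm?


A door frame. The clear opening width is 960 mm.

Two 1968 mm tall posts with a header on top — a door frame. The left jamb is 98 mm wide at x = 0; the right jamb starts at x = 1058. The clear opening is 1058 − 98 = 960 mm.


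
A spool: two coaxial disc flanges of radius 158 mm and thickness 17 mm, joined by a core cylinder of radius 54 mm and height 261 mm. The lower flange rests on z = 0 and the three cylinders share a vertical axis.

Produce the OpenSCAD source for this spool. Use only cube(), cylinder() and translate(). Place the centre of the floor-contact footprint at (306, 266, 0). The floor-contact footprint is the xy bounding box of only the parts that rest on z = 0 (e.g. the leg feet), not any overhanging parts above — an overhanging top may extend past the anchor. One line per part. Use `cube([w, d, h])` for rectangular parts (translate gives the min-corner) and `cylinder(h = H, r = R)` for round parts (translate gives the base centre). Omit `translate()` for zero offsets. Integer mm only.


translate([306, 266, 0]) cylinder(h = 17, r = 158);
translate([306, 266, 17]) cylinder(h = 261, r = 54);
translate([306, 266, 278]) cylinder(h = 17, r = 158);


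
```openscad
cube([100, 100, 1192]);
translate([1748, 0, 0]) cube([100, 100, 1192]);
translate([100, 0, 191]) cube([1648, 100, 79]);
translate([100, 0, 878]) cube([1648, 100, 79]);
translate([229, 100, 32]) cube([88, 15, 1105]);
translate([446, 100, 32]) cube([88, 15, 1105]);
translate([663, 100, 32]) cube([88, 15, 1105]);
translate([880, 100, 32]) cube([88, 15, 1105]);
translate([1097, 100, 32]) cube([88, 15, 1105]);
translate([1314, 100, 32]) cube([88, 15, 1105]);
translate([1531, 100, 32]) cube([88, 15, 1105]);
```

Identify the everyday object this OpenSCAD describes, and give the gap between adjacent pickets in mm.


A fence section. The picket gap is 129 mm.

Two posts, two rails, 7 pickets — a fence section. Span 1648 mm holds 7 pickets of 88 mm with 8 equal gaps: ⌊(1648 − 7·88) / 8⌋ = 129 mm.


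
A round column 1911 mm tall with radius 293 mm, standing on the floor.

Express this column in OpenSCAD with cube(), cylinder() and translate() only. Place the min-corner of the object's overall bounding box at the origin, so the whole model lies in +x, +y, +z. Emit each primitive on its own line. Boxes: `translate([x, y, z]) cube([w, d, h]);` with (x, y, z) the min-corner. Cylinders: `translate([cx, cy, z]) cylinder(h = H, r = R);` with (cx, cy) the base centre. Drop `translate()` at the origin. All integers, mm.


translate([293, 293, 0]) cylinder(h = 1911, r = 293);


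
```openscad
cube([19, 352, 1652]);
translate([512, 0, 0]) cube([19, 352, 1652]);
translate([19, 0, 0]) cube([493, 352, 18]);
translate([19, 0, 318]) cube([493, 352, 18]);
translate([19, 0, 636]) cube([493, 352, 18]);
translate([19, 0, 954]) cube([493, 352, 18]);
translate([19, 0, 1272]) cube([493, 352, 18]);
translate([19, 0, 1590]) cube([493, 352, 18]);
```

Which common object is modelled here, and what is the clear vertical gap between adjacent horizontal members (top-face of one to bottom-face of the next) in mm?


A bookshelf. The clear shelf gap is 300 mm.

Two tall side panels with 6 horizontal boards between them — a bookshelf. The first two shelf undersides are at z = 0 and z = 318; with shelf thickness 18, the clear gap is 318 − 0 − 18 = 300 mm.


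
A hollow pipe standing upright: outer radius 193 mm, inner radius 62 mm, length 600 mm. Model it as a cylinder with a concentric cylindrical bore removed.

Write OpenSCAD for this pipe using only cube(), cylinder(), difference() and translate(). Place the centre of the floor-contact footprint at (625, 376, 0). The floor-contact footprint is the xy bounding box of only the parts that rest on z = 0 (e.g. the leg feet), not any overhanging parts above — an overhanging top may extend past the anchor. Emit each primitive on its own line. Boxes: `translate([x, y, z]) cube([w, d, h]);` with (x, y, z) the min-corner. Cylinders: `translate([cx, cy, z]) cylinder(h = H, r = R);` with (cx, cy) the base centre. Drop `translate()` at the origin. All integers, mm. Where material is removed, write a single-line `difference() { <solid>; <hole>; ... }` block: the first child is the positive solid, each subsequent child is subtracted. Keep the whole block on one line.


difference() { translate([625, 376, 0]) cylinder(h = 600, r = 193); translate([625, 376, 0]) cylinder(h = 600, r = 62); }


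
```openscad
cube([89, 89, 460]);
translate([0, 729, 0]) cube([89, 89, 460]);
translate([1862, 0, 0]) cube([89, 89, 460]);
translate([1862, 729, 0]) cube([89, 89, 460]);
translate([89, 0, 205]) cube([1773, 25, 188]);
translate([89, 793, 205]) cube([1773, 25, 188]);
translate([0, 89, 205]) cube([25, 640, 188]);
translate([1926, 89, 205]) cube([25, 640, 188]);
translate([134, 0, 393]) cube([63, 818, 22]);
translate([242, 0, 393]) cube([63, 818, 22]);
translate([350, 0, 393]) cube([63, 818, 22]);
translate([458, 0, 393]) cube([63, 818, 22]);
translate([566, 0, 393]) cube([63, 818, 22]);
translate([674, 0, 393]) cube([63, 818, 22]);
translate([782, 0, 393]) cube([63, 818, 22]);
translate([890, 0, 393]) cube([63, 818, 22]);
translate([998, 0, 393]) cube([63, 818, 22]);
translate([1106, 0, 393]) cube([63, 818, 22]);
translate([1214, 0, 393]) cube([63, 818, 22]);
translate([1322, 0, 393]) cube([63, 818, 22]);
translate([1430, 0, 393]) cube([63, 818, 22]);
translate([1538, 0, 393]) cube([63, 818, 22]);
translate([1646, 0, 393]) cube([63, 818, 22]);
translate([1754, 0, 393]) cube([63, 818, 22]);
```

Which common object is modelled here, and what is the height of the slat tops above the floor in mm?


A bed frame. The slat-top height is 415 mm.

Four posts, four rails, and a row of slats — a bed frame. Slats sit on the rails at z = 205 + 188 = 393; with slat thickness 22, the top is 415 mm.


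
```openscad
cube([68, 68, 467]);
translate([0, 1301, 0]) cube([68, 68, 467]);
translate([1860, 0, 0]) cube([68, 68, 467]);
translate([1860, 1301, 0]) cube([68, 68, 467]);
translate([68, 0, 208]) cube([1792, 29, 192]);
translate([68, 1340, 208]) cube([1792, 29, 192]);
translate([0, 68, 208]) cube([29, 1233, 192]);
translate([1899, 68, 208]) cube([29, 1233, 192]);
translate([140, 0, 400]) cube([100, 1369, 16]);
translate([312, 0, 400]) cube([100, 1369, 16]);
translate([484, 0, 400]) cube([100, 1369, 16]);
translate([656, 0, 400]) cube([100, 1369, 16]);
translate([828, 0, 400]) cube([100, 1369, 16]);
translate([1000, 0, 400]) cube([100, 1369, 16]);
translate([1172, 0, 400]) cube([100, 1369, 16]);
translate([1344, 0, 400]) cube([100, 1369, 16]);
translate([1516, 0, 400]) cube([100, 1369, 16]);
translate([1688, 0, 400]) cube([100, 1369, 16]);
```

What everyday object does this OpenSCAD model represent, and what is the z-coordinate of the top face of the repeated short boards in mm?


A bed frame. The slat-top height is 416 mm.

Four posts, four rails, and a row of slats — a bed frame. Slats sit on the rails at z = 208 + 192 = 400; with slat thickness 16, the top is 416 mm.


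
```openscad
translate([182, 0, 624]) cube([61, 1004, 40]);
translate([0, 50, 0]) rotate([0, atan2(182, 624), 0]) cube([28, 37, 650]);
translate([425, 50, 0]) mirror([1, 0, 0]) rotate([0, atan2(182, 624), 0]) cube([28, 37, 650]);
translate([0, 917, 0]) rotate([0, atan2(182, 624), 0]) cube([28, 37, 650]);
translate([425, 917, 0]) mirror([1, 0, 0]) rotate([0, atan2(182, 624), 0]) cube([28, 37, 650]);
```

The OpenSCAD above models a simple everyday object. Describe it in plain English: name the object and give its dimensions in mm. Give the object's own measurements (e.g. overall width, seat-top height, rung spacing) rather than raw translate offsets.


A sawhorse. A 61×1004×40 mm beam (x, y, z) sits on two A-frame leg pairs. Each pair is two raked legs of 28×37 mm section (37 mm along y) splaying symmetrically in x. Each leg rises 624 mm vertically over 182 mm of horizontal reach and is 650 mm long along its own axis. Every leg's outer bottom edge rests on the floor and its outer top edge meets a bottom edge of the beam — the left legs (tilting toward +x) meet the beam's −x bottom edge, the right legs (their mirror images, tilting toward −x) meet its +x bottom edge — so the leg tops tuck under the beam, the beam's underside is 624 mm above the floor, and the feet are 425 mm apart outside-to-outside with the beam centred between them. The two leg pairs are set in 50 mm from either end of the beam.


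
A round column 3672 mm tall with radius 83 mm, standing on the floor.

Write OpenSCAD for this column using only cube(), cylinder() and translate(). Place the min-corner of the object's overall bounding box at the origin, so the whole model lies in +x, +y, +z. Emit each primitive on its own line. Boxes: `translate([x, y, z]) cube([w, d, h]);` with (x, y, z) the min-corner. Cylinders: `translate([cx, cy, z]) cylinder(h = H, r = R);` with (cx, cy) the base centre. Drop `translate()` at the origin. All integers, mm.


translate([83, 83, 0]) cylinder(h = 3672, r = 83);


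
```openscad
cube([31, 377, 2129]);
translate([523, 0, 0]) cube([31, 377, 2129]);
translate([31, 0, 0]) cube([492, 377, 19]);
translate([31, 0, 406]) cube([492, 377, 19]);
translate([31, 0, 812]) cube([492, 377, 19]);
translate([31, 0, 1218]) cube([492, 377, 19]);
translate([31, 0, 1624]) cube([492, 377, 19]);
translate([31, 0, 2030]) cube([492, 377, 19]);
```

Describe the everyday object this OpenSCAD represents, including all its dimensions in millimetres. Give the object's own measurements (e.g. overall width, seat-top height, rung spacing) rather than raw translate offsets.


An open bookshelf. Two side panels, each 31 mm thick, 377 mm deep and 2129 mm tall, stand 554 mm apart (outside-to-outside). Between them sit 6 shelves, each 19 mm thick and 377 mm deep, spanning the full gap between the sides. The bottom shelf rests on the floor (its underside at z = 0) and the clear gap between one shelf's top and the next shelf's underside is 387 mm.


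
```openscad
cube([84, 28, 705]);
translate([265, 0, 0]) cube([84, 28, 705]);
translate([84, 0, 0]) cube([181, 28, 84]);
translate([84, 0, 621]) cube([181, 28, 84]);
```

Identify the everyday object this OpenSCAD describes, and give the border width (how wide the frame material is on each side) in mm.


A picture frame. The border width is 84 mm.

Four thin pieces enclosing a rectangular opening — a picture frame. The two full-height stiles are 705 mm tall; the top rail sits at z = 621 and is 84 mm tall, so the border above the opening is 705 − 621 = 84 mm, matching the stile x-width.


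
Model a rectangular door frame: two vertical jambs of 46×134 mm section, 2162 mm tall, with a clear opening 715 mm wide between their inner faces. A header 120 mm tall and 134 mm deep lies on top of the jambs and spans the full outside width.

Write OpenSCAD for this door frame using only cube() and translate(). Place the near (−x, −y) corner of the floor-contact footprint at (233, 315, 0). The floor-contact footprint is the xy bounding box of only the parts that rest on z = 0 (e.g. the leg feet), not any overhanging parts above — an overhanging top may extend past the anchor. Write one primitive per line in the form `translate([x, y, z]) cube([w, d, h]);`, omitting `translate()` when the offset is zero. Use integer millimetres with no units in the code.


translate([233, 315, 0]) cube([46, 134, 2162]);
translate([994, 315, 0]) cube([46, 134, 2162]);
translate([233, 315, 2162]) cube([807, 134, 120]);


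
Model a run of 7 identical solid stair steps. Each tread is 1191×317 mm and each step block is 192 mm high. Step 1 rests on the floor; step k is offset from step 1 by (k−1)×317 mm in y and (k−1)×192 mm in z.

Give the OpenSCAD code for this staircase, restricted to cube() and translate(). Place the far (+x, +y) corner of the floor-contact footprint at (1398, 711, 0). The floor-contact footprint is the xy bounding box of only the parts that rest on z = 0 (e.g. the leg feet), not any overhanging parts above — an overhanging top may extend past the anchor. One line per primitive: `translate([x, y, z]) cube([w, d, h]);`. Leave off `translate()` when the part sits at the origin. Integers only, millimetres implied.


translate([207, 394, 0]) cube([1191, 317, 192]);
translate([207, 711, 192]) cube([1191, 317, 192]);
translate([207, 1028, 384]) cube([1191, 317, 192]);
translate([207, 1345, 576]) cube([1191, 317, 192]);
translate([207, 1662, 768]) cube([1191, 317, 192]);
translate([207, 1979, 960]) cube([1191, 317, 192]);
translate([207, 2296, 1152]) cube([1191, 317, 192]);


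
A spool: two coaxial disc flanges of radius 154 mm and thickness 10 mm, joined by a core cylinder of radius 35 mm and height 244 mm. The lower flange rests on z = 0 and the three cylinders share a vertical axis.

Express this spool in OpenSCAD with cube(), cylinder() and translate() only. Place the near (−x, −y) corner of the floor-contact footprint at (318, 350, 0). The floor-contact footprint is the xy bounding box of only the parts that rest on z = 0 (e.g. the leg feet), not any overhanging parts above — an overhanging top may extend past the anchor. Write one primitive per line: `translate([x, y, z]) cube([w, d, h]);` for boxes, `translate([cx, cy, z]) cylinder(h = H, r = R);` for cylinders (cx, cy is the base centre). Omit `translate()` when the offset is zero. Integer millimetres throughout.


translate([472, 504, 0]) cylinder(h = 10, r = 154);
translate([472, 504, 10]) cylinder(h = 244, r = 35);
translate([472, 504, 254]) cylinder(h = 10, r = 154);


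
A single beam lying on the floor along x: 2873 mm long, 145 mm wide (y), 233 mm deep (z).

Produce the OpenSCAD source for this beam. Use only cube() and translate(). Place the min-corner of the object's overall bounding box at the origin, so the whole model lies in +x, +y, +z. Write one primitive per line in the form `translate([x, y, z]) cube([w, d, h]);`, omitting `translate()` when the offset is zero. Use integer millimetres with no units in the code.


cube([2873, 145, 233]);


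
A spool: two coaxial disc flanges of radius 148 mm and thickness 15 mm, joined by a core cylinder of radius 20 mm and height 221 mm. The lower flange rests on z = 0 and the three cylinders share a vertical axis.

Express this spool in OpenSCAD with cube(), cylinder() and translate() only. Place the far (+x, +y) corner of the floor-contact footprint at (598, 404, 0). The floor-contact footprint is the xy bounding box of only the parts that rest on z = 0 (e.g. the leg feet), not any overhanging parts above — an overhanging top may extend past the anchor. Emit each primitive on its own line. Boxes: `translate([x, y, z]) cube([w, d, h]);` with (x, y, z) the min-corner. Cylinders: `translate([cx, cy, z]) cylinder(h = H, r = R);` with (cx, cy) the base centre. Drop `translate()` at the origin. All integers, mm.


translate([450, 256, 0]) cylinder(h = 15, r = 148);
translate([450, 256, 15]) cylinder(h = 221, r = 20);
translate([450, 256, 236]) cylinder(h = 15, r = 148);


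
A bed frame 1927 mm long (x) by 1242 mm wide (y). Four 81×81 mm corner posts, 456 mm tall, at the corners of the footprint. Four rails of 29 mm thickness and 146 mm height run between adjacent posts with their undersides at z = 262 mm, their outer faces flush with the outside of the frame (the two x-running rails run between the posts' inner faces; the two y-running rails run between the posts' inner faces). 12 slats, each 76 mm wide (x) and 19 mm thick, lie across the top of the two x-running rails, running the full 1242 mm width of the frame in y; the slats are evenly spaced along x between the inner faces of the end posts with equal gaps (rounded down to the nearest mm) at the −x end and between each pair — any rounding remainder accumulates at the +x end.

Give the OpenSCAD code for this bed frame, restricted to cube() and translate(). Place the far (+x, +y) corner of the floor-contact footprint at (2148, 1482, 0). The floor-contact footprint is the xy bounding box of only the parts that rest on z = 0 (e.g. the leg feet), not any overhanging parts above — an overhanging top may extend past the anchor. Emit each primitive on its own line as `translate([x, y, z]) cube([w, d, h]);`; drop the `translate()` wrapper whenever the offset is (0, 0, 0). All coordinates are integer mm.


translate([221, 240, 0]) cube([81, 81, 456]);
translate([221, 1401, 0]) cube([81, 81, 456]);
translate([2067, 240, 0]) cube([81, 81, 456]);
translate([2067, 1401, 0]) cube([81, 81, 456]);
translate([302, 240, 262]) cube([1765, 29, 146]);
translate([302, 1453, 262]) cube([1765, 29, 146]);
translate([221, 321, 262]) cube([29, 1080, 146]);
translate([2119, 321, 262]) cube([29, 1080, 146]);
translate([367, 240, 408]) cube([76, 1242, 19]);
translate([508, 240, 408]) cube([76, 1242, 19]);
translate([649, 240, 408]) cube([76, 1242, 19]);
translate([790, 240, 408]) cube([76, 1242, 19]);
translate([931, 240, 408]) cube([76, 1242, 19]);
translate([1072, 240, 408]) cube([76, 1242, 19]);
translate([1213, 240, 408]) cube([76, 1242, 19]);
translate([1354, 240, 408]) cube([76, 1242, 19]);
translate([1495, 240, 408]) cube([76, 1242, 19]);
translate([1636, 240, 408]) cube([76, 1242, 19]);
translate([1777, 240, 408]) cube([76, 1242, 19]);
translate([1918, 240, 408]) cube([76, 1242, 19]);
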